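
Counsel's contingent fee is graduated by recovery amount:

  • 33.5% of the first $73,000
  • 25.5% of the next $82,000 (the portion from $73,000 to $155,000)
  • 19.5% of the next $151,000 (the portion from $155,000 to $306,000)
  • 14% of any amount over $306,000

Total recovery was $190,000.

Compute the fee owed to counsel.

$52,190.00

First $73,000 at 33.5% = $24,455.00
Next $82,000 at 25.5% = $20,910.00
Remaining $35,000 at 19.5% = $6,825.00
Fee: $24,455.00 + $20,910.00 + $6,825.00 = $52,190.00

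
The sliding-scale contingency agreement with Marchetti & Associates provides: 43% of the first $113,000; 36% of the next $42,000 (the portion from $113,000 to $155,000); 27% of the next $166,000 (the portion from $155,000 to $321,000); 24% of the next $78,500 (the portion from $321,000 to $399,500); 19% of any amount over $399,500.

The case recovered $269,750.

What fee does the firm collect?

First $113,000 at 43% = $48,590.00
Next $42,000 at 36% = $15,120.00
Remaining $114,750 at 27% = $30,982.50
Fee: $48,590.00 + $15,120.00 + $30,982.50 = $94,692.50

$94,692.50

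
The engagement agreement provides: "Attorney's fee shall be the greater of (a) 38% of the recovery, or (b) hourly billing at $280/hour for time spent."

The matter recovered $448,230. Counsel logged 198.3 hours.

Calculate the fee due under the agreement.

$170,327.40

(a) 38% of $448,230 = $170,327.40
(b) 198.3 × $280 = $55,524.00
The greater is (a): $170,327.40.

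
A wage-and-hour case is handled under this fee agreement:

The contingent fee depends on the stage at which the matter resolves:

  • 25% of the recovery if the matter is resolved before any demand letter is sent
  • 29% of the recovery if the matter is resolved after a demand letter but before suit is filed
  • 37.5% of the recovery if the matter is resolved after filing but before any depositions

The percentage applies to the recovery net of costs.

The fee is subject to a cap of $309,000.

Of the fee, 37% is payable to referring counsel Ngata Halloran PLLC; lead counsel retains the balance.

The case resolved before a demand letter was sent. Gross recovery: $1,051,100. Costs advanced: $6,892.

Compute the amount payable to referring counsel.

Fee base (net of costs): $1,051,100 − $6,892 = $1,044,208
The matter resolved before a demand letter was sent, so the 25% rate applies.
$1,044,208 × 25% = $261,052.00
$261,052.00 is under the $309,000 cap.
Referral share: 37% of $261,052.00 = $96,589.24; lead counsel retains $261,052.00 − $96,589.24 = $164,462.76.

$96,589.24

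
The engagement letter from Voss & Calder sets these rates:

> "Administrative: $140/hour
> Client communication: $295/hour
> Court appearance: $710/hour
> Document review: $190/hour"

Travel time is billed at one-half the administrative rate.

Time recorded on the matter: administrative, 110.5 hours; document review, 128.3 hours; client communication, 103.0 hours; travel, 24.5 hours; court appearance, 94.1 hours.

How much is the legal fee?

$138,758.00

Administrative: 110.5 × $140 = $15,470.00
Client communication: 103.0 × $295 = $30,385.00
Court appearance: 94.1 × $710 = $66,811.00
Document review: 128.3 × $190 = $24,377.00
Subtotal: $15,470.00 + $30,385.00 + $66,811.00 + $24,377.00 = $137,043.00
Travel: 24.5 × ($140 ÷ 2) = 24.5 × $70.00 = $1,715.00
Total: $137,043.00 + $1,715.00 = $138,758.00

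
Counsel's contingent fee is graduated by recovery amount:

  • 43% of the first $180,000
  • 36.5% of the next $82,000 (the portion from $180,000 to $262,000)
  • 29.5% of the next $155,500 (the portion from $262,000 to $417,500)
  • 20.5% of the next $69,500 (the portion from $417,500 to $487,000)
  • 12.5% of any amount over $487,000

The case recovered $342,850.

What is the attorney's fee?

$131,180.75

First $180,000 at 43% = $77,400.00
Next $82,000 at 36.5% = $29,930.00
Remaining $80,850 at 29.5% = $23,850.75
Fee: $77,400.00 + $29,930.00 + $23,850.75 = $131,180.75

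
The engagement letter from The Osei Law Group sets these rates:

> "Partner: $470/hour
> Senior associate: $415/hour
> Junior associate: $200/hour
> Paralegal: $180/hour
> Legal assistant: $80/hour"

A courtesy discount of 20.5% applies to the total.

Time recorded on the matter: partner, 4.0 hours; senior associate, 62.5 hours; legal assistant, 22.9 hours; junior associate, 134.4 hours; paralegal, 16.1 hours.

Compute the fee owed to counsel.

$47,244.86

Partner: 4.0 × $470 = $1,880.00
Senior associate: 62.5 × $415 = $25,937.50
Junior associate: 134.4 × $200 = $26,880.00
Paralegal: 16.1 × $180 = $2,898.00
Legal assistant: 22.9 × $80 = $1,832.00
Subtotal: $59,427.50
Less 20.5% discount: −$12,182.64
Total: $59,427.50 − $12,182.64 = $47,244.86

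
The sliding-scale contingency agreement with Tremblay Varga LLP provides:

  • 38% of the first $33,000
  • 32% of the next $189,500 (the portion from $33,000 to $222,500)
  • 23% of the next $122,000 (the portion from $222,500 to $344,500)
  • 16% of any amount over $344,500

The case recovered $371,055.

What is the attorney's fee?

First $33,000 at 38% = $12,540.00
Next $189,500 at 32% = $60,640.00
Next $122,000 at 23% = $28,060.00
Remaining $26,555 at 16% = $4,248.80
Fee: $12,540.00 + $60,640.00 + $28,060.00 + $4,248.80 = $105,488.80

$105,488.80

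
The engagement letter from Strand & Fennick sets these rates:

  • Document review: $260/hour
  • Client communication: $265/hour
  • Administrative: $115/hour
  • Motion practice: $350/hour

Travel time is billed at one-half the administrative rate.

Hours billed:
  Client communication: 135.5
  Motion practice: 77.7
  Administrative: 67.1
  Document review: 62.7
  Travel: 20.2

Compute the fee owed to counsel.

$88,282.50

Document review: 62.7 × $260 = $16,302.00
Client communication: 135.5 × $265 = $35,907.50
Administrative: 67.1 × $115 = $7,716.50
Motion practice: 77.7 × $350 = $27,195.00
Subtotal: $16,302.00 + $35,907.50 + $7,716.50 + $27,195.00 = $87,121.00
Travel: 20.2 × ($115 ÷ 2) = 20.2 × $57.50 = $1,161.50
Total: $87,121.00 + $1,161.50 = $88,282.50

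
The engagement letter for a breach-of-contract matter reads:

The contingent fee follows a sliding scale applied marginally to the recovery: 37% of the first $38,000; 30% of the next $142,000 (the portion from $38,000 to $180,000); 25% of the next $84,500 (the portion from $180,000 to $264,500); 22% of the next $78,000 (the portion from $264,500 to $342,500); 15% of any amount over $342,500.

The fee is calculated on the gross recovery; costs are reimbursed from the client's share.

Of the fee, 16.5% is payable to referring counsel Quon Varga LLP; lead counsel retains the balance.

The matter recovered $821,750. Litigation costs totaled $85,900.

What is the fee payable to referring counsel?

$27,527.36

Fee base is the gross recovery, $821,750; costs are reimbursed separately.
First $38,000 at 37% = $14,060.00
Next $142,000 at 30% = $42,600.00
Next $84,500 at 25% = $21,125.00
Next $78,000 at 22% = $17,160.00
Remaining $479,250 at 15% = $71,887.50
Fee: $14,060.00 + $42,600.00 + $21,125.00 + $17,160.00 + $71,887.50 = $166,832.50
Referral share: 16.5% of $166,832.50 = $27,527.36; lead counsel retains $166,832.50 − $27,527.36 = $139,305.14.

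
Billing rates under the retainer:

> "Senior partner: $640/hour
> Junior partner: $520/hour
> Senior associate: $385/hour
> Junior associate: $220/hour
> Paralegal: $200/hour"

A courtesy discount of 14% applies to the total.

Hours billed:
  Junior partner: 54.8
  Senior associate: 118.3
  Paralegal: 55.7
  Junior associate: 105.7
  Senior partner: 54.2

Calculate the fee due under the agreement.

Senior partner: 54.2 × $640 = $34,688.00
Junior partner: 54.8 × $520 = $28,496.00
Senior associate: 118.3 × $385 = $45,545.50
Junior associate: 105.7 × $220 = $23,254.00
Paralegal: 55.7 × $200 = $11,140.00
Subtotal: $143,123.50
Less 14% discount: −$20,037.29
Total: $143,123.50 − $20,037.29 = $123,086.21

$123,086.21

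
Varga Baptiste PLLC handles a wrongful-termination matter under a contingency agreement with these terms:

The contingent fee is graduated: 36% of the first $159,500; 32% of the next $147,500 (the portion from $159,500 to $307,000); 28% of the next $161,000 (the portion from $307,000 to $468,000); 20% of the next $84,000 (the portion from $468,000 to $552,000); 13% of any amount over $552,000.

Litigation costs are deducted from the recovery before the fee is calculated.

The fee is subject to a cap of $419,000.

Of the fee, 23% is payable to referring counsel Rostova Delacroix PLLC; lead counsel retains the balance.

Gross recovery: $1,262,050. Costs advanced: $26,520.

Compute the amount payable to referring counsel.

$58,732.55

Fee base (net of costs): $1,262,050 − $26,520 = $1,235,530
First $159,500 at 36% = $57,420.00
Next $147,500 at 32% = $47,200.00
Next $161,000 at 28% = $45,080.00
Next $84,000 at 20% = $16,800.00
Remaining $683,530 at 13% = $88,858.90
Fee: $57,420.00 + $47,200.00 + $45,080.00 + $16,800.00 + $88,858.90 = $255,358.90
$255,358.90 is under the $419,000 cap.
Referral share: 23% of $255,358.90 = $58,732.55; lead counsel retains $255,358.90 − $58,732.55 = $196,626.35.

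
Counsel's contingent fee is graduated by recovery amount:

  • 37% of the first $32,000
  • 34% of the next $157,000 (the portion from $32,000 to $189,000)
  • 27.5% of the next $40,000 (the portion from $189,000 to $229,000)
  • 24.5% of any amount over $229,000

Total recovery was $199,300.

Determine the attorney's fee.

First $32,000 at 37% = $11,840.00
Next $157,000 at 34% = $53,380.00
Remaining $10,300 at 27.5% = $2,832.50
Fee: $11,840.00 + $53,380.00 + $2,832.50 = $68,052.50

$68,052.50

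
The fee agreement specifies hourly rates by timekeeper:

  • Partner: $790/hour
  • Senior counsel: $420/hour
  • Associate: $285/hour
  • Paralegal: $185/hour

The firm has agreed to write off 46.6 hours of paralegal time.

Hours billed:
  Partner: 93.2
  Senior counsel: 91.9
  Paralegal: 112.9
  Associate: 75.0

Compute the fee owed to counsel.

Partner: 93.2 × $790 = $73,628.00
Senior counsel: 91.9 × $420 = $38,598.00
Associate: 75.0 × $285 = $21,375.00
Paralegal: 112.9 × $185 = $20,886.50
Subtotal: $154,487.50
Write-off: 46.6 × $185 = $8,621.00
Total: $154,487.50 − $8,621.00 = $145,866.50

$145,866.50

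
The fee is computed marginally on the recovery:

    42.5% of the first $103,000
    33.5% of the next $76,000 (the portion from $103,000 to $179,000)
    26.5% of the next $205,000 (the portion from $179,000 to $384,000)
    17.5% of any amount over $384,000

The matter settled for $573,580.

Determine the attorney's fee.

First $103,000 at 42.5% = $43,775.00
Next $76,000 at 33.5% = $25,460.00
Next $205,000 at 26.5% = $54,325.00
Remaining $189,580 at 17.5% = $33,176.50
Fee: $43,775.00 + $25,460.00 + $54,325.00 + $33,176.50 = $156,736.50

$156,736.50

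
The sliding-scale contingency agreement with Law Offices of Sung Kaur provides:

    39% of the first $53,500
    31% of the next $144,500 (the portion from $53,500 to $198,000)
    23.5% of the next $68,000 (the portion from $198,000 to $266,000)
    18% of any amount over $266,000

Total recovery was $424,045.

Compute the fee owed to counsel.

$110,088.10

First $53,500 at 39% = $20,865.00
Next $144,500 at 31% = $44,795.00
Next $68,000 at 23.5% = $15,980.00
Remaining $158,045 at 18% = $28,448.10
Fee: $20,865.00 + $44,795.00 + $15,980.00 + $28,448.10 = $110,088.10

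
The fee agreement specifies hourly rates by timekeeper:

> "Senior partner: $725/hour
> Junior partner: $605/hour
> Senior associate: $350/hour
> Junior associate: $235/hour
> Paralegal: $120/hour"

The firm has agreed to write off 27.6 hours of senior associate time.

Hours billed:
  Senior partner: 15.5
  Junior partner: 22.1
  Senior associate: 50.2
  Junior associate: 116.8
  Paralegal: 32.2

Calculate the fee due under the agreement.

$63,830.00

Senior partner: 15.5 × $725 = $11,237.50
Junior partner: 22.1 × $605 = $13,370.50
Senior associate: 50.2 × $350 = $17,570.00
Junior associate: 116.8 × $235 = $27,448.00
Paralegal: 32.2 × $120 = $3,864.00
Subtotal: $73,490.00
Write-off: 27.6 × $350 = $9,660.00
Total: $73,490.00 − $9,660.00 = $63,830.00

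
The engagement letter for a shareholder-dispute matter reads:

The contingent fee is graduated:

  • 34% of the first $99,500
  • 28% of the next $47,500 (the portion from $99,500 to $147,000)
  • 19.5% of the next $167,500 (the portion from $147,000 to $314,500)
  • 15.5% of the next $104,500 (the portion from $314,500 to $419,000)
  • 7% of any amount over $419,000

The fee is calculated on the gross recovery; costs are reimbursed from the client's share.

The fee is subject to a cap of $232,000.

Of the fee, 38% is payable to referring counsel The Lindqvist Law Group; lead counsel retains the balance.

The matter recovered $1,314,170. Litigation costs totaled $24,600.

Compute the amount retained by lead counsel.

$98,364.18

Fee base is the gross recovery, $1,314,170; costs are reimbursed separately.
First $99,500 at 34% = $33,830.00
Next $47,500 at 28% = $13,300.00
Next $167,500 at 19.5% = $32,662.50
Next $104,500 at 15.5% = $16,197.50
Remaining $895,170 at 7% = $62,661.90
Fee: $33,830.00 + $13,300.00 + $32,662.50 + $16,197.50 + $62,661.90 = $158,651.90
$158,651.90 is under the $232,000 cap.
Referral share: 38% of $158,651.90 = $60,287.72; lead counsel retains $158,651.90 − $60,287.72 = $98,364.18.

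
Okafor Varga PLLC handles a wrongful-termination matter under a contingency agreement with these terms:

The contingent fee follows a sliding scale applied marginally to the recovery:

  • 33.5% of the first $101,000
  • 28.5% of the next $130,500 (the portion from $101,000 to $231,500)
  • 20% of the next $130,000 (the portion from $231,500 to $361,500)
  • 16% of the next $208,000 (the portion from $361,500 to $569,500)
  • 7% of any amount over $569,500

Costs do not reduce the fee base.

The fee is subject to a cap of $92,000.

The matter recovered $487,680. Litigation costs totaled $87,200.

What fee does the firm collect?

Fee base is the gross recovery, $487,680; costs are reimbursed separately.
First $101,000 at 33.5% = $33,835.00
Next $130,500 at 28.5% = $37,192.50
Next $130,000 at 20% = $26,000.00
Remaining $126,180 at 16% = $20,188.80
Fee: $33,835.00 + $37,192.50 + $26,000.00 + $20,188.80 = $117,216.30
$117,216.30 exceeds the $92,000 cap, so the fee is capped at $92,000.00.

$92,000.00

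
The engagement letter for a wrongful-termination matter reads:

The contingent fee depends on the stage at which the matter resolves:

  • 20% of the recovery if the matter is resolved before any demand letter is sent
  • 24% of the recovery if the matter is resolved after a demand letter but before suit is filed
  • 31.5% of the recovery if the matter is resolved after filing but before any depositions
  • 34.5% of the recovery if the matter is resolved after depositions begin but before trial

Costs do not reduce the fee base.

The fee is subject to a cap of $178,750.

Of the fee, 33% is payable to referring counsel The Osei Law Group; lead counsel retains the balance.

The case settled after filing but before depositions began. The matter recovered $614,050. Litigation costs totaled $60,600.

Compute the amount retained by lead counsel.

Fee base is the gross recovery, $614,050; costs are reimbursed separately.
The matter settled after filing but before depositions began, so the 31.5% rate applies.
$614,050 × 31.5% = $193,425.75
$193,425.75 exceeds the $178,750 cap, so the fee is capped at $178,750.00.
Referral share: 33% of $178,750.00 = $58,987.50; lead counsel retains $178,750.00 − $58,987.50 = $119,762.50.

$119,762.50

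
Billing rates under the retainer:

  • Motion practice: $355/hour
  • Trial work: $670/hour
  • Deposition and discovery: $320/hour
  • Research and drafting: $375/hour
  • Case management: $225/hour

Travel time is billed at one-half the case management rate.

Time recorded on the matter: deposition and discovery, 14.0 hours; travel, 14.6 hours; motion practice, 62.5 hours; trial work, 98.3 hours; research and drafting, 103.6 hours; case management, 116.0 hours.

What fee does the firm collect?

Motion practice: 62.5 × $355 = $22,187.50
Trial work: 98.3 × $670 = $65,861.00
Deposition and discovery: 14.0 × $320 = $4,480.00
Research and drafting: 103.6 × $375 = $38,850.00
Case management: 116.0 × $225 = $26,100.00
Subtotal: $22,187.50 + $65,861.00 + $4,480.00 + $38,850.00 + $26,100.00 = $157,478.50
Travel: 14.6 × ($225 ÷ 2) = 14.6 × $112.50 = $1,642.50
Total: $157,478.50 + $1,642.50 = $159,121.00

$159,121.00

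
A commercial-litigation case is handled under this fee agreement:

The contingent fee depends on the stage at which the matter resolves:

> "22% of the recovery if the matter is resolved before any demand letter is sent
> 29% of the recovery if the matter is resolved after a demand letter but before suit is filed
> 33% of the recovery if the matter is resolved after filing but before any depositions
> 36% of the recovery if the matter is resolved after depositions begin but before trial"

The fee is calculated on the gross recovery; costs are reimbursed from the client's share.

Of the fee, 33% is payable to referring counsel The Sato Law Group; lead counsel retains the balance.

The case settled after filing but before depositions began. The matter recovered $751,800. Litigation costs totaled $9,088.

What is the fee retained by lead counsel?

$166,222.98

Fee base is the gross recovery, $751,800; costs are reimbursed separately.
The matter settled after filing but before depositions began, so the 33% rate applies.
$751,800 × 33% = $248,094.00
Referral share: 33% of $248,094.00 = $81,871.02; lead counsel retains $248,094.00 − $81,871.02 = $166,222.98.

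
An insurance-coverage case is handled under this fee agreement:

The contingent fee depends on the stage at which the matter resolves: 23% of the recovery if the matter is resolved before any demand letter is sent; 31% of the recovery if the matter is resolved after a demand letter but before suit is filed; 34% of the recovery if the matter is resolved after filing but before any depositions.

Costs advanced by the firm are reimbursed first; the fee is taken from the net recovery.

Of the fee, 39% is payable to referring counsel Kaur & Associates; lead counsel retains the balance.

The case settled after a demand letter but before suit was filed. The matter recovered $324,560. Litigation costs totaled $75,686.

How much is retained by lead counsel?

$47,062.07

Fee base (net of costs): $324,560 − $75,686 = $248,874
The matter settled after a demand letter but before suit was filed, so the 31% rate applies.
$248,874 × 31% = $77,150.94
Referral share: 39% of $77,150.94 = $30,088.87; lead counsel retains $77,150.94 − $30,088.87 = $47,062.07.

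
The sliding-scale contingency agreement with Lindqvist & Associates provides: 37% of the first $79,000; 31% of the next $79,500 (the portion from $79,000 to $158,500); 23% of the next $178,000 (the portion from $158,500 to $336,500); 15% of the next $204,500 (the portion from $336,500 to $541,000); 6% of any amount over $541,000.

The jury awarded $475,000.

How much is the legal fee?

$115,590.00

First $79,000 at 37% = $29,230.00
Next $79,500 at 31% = $24,645.00
Next $178,000 at 23% = $40,940.00
Remaining $138,500 at 15% = $20,775.00
Fee: $29,230.00 + $24,645.00 + $40,940.00 + $20,775.00 = $115,590.00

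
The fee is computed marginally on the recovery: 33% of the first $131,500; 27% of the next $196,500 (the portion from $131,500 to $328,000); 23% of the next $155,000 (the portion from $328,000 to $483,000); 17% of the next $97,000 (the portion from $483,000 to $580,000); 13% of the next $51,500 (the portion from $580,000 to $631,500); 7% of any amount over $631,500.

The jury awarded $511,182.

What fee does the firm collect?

$136,890.94

First $131,500 at 33% = $43,395.00
Next $196,500 at 27% = $53,055.00
Next $155,000 at 23% = $35,650.00
Remaining $28,182 at 17% = $4,790.94
Fee: $43,395.00 + $53,055.00 + $35,650.00 + $4,790.94 = $136,890.94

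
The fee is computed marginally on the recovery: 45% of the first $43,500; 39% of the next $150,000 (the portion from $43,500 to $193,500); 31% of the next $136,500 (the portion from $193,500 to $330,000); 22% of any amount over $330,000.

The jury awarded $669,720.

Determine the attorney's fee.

$195,128.40

First $43,500 at 45% = $19,575.00
Next $150,000 at 39% = $58,500.00
Next $136,500 at 31% = $42,315.00
Remaining $339,720 at 22% = $74,738.40
Fee: $19,575.00 + $58,500.00 + $42,315.00 + $74,738.40 = $195,128.40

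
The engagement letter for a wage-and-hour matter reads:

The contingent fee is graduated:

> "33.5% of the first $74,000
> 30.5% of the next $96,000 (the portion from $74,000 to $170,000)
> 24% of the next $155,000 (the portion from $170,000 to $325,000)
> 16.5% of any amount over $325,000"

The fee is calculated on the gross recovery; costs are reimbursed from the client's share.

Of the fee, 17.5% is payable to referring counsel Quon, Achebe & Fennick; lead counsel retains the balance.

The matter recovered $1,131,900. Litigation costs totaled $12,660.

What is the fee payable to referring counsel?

Fee base is the gross recovery, $1,131,900; costs are reimbursed separately.
First $74,000 at 33.5% = $24,790.00
Next $96,000 at 30.5% = $29,280.00
Next $155,000 at 24% = $37,200.00
Remaining $806,900 at 16.5% = $133,138.50
Fee: $24,790.00 + $29,280.00 + $37,200.00 + $133,138.50 = $224,408.50
Referral share: 17.5% of $224,408.50 = $39,271.49; lead counsel retains $224,408.50 − $39,271.49 = $185,137.01.

$39,271.49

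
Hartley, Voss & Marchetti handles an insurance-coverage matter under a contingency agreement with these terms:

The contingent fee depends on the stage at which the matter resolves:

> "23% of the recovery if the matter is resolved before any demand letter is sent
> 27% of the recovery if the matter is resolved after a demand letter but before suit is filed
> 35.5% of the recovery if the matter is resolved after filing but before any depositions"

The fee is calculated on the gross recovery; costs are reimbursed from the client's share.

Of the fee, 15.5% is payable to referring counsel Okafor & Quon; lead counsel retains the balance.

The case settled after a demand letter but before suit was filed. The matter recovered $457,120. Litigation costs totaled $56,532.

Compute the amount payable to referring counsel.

$19,130.47

Fee base is the gross recovery, $457,120; costs are reimbursed separately.
The matter settled after a demand letter but before suit was filed, so the 27% rate applies.
$457,120 × 27% = $123,422.40
Referral share: 15.5% of $123,422.40 = $19,130.47; lead counsel retains $123,422.40 − $19,130.47 = $104,291.93.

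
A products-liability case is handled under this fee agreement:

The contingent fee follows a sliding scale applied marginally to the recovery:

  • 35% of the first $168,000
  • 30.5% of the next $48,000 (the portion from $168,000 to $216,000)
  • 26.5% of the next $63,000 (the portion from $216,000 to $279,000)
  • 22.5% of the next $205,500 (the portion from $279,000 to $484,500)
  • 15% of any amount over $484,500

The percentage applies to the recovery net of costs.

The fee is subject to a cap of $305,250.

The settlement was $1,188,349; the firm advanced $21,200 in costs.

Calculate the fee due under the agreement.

$238,769.85

Fee base (net of costs): $1,188,349 − $21,200 = $1,167,149
First $168,000 at 35% = $58,800.00
Next $48,000 at 30.5% = $14,640.00
Next $63,000 at 26.5% = $16,695.00
Next $205,500 at 22.5% = $46,237.50
Remaining $682,649 at 15% = $102,397.35
Fee: $58,800.00 + $14,640.00 + $16,695.00 + $46,237.50 + $102,397.35 = $238,769.85
$238,769.85 is under the $305,250 cap.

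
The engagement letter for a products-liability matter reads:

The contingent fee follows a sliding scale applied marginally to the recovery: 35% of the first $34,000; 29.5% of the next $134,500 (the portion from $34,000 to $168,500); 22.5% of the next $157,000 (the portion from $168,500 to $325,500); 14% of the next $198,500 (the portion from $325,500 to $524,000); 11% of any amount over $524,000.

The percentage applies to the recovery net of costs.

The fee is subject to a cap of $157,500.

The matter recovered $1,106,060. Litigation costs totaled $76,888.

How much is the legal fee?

$157,500.00

Fee base (net of costs): $1,106,060 − $76,888 = $1,029,172
First $34,000 at 35% = $11,900.00
Next $134,500 at 29.5% = $39,677.50
Next $157,000 at 22.5% = $35,325.00
Next $198,500 at 14% = $27,790.00
Remaining $505,172 at 11% = $55,568.92
Fee: $11,900.00 + $39,677.50 + $35,325.00 + $27,790.00 + $55,568.92 = $170,261.42
$170,261.42 exceeds the $157,500 cap, so the fee is capped at $157,500.00.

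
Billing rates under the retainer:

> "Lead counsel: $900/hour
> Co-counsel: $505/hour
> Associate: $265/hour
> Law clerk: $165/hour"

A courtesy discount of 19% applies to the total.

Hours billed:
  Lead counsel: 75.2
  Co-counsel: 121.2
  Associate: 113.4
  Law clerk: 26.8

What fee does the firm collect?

$132,320.79

Lead counsel: 75.2 × $900 = $67,680.00
Co-counsel: 121.2 × $505 = $61,206.00
Associate: 113.4 × $265 = $30,051.00
Law clerk: 26.8 × $165 = $4,422.00
Subtotal: $163,359.00
Less 19% discount: −$31,038.21
Total: $163,359.00 − $31,038.21 = $132,320.79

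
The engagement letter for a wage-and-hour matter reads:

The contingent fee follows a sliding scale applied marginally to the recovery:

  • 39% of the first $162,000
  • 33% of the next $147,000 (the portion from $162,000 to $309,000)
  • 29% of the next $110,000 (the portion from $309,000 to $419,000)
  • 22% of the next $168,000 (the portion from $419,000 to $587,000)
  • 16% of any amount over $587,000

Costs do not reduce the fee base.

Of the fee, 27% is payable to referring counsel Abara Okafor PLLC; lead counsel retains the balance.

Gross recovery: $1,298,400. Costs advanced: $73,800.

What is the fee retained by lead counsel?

Fee base is the gross recovery, $1,298,400; costs are reimbursed separately.
First $162,000 at 39% = $63,180.00
Next $147,000 at 33% = $48,510.00
Next $110,000 at 29% = $31,900.00
Next $168,000 at 22% = $36,960.00
Remaining $711,400 at 16% = $113,824.00
Fee: $63,180.00 + $48,510.00 + $31,900.00 + $36,960.00 + $113,824.00 = $294,374.00
Referral share: 27% of $294,374.00 = $79,480.98; lead counsel retains $294,374.00 − $79,480.98 = $214,893.02.

$214,893.02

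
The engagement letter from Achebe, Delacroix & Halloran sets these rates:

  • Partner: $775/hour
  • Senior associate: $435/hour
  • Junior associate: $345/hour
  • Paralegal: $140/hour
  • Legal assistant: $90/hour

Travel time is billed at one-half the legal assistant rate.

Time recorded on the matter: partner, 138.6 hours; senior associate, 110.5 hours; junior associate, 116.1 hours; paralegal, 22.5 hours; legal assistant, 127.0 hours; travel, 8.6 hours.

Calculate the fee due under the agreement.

Partner: 138.6 × $775 = $107,415.00
Senior associate: 110.5 × $435 = $48,067.50
Junior associate: 116.1 × $345 = $40,054.50
Paralegal: 22.5 × $140 = $3,150.00
Legal assistant: 127.0 × $90 = $11,430.00
Subtotal: $107,415.00 + $48,067.50 + $40,054.50 + $3,150.00 + $11,430.00 = $210,117.00
Travel: 8.6 × ($90 ÷ 2) = 8.6 × $45.00 = $387.00
Total: $210,117.00 + $387.00 = $210,504.00

$210,504.00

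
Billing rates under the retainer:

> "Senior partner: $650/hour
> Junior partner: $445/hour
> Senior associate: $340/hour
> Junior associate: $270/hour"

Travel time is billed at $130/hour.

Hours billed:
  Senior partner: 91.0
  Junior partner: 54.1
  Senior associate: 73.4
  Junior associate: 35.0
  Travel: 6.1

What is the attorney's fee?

$118,423.50

Senior partner: 91.0 × $650 = $59,150.00
Junior partner: 54.1 × $445 = $24,074.50
Senior associate: 73.4 × $340 = $24,956.00
Junior associate: 35.0 × $270 = $9,450.00
Subtotal: $59,150.00 + $24,074.50 + $24,956.00 + $9,450.00 = $117,630.50
Travel: 6.1 × $130 = $793.00
Total: $117,630.50 + $793.00 = $118,423.50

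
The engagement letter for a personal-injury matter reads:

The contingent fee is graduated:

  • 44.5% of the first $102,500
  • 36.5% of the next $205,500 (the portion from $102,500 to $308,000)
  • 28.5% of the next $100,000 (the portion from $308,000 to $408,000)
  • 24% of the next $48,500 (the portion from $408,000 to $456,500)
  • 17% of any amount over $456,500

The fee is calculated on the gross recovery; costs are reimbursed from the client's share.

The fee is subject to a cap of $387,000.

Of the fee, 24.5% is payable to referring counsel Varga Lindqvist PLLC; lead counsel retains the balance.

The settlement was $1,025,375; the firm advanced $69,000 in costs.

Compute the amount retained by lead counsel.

$194,388.91

Fee base is the gross recovery, $1,025,375; costs are reimbursed separately.
First $102,500 at 44.5% = $45,612.50
Next $205,500 at 36.5% = $75,007.50
Next $100,000 at 28.5% = $28,500.00
Next $48,500 at 24% = $11,640.00
Remaining $568,875 at 17% = $96,708.75
Fee: $45,612.50 + $75,007.50 + $28,500.00 + $11,640.00 + $96,708.75 = $257,468.75
$257,468.75 is under the $387,000 cap.
Referral share: 24.5% of $257,468.75 = $63,079.84; lead counsel retains $257,468.75 − $63,079.84 = $194,388.91.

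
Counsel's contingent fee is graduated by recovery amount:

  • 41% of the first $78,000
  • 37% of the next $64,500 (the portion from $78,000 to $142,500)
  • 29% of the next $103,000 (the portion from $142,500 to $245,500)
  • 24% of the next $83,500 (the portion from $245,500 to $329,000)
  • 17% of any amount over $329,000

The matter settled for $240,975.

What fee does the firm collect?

$84,402.75

First $78,000 at 41% = $31,980.00
Next $64,500 at 37% = $23,865.00
Remaining $98,475 at 29% = $28,557.75
Fee: $31,980.00 + $23,865.00 + $28,557.75 = $84,402.75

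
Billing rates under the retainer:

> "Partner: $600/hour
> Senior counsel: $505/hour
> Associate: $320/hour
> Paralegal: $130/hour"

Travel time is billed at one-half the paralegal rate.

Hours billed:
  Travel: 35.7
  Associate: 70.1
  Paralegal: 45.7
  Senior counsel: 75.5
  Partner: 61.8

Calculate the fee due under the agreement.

Partner: 61.8 × $600 = $37,080.00
Senior counsel: 75.5 × $505 = $38,127.50
Associate: 70.1 × $320 = $22,432.00
Paralegal: 45.7 × $130 = $5,941.00
Subtotal: $37,080.00 + $38,127.50 + $22,432.00 + $5,941.00 = $103,580.50
Travel: 35.7 × ($130 ÷ 2) = 35.7 × $65.00 = $2,320.50
Total: $103,580.50 + $2,320.50 = $105,901.00

$105,901.00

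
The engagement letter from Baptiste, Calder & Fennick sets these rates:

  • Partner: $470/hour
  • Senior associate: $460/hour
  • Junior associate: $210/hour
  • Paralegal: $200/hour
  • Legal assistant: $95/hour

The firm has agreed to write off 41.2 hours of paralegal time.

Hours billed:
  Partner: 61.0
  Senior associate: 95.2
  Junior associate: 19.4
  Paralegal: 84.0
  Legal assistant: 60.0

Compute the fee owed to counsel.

$90,796.00

Partner: 61.0 × $470 = $28,670.00
Senior associate: 95.2 × $460 = $43,792.00
Junior associate: 19.4 × $210 = $4,074.00
Paralegal: 84.0 × $200 = $16,800.00
Legal assistant: 60.0 × $95 = $5,700.00
Subtotal: $99,036.00
Write-off: 41.2 × $200 = $8,240.00
Total: $99,036.00 − $8,240.00 = $90,796.00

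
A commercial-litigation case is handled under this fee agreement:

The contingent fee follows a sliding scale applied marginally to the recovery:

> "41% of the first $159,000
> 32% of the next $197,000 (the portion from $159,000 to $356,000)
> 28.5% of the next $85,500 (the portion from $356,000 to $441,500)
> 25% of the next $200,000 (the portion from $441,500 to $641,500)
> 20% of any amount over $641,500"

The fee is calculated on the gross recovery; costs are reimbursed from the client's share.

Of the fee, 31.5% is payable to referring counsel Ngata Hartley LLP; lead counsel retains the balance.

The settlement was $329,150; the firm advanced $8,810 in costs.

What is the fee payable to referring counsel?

Fee base is the gross recovery, $329,150; costs are reimbursed separately.
First $159,000 at 41% = $65,190.00
Remaining $170,150 at 32% = $54,448.00
Fee: $65,190.00 + $54,448.00 = $119,638.00
Referral share: 31.5% of $119,638.00 = $37,685.97; lead counsel retains $119,638.00 − $37,685.97 = $81,952.03.

$37,685.97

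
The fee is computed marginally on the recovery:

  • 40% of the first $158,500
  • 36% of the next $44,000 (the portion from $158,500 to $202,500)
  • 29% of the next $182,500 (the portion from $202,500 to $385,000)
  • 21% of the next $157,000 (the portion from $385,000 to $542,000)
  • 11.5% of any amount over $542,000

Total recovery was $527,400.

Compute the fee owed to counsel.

$162,069.00

First $158,500 at 40% = $63,400.00
Next $44,000 at 36% = $15,840.00
Next $182,500 at 29% = $52,925.00
Remaining $142,400 at 21% = $29,904.00
Fee: $63,400.00 + $15,840.00 + $52,925.00 + $29,904.00 = $162,069.00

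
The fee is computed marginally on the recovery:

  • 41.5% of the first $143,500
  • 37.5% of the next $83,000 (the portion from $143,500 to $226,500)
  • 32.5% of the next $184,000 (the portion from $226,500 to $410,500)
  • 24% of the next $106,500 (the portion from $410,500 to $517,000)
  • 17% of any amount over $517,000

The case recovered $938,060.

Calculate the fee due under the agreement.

First $143,500 at 41.5% = $59,552.50
Next $83,000 at 37.5% = $31,125.00
Next $184,000 at 32.5% = $59,800.00
Next $106,500 at 24% = $25,560.00
Remaining $421,060 at 17% = $71,580.20
Fee: $59,552.50 + $31,125.00 + $59,800.00 + $25,560.00 + $71,580.20 = $247,617.70

$247,617.70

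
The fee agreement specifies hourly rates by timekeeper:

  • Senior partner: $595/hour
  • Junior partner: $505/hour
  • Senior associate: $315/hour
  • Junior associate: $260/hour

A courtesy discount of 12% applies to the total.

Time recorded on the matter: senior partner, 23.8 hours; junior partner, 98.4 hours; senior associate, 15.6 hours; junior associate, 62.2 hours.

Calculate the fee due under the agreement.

Senior partner: 23.8 × $595 = $14,161.00
Junior partner: 98.4 × $505 = $49,692.00
Senior associate: 15.6 × $315 = $4,914.00
Junior associate: 62.2 × $260 = $16,172.00
Subtotal: $84,939.00
Less 12% discount: −$10,192.68
Total: $84,939.00 − $10,192.68 = $74,746.32

$74,746.32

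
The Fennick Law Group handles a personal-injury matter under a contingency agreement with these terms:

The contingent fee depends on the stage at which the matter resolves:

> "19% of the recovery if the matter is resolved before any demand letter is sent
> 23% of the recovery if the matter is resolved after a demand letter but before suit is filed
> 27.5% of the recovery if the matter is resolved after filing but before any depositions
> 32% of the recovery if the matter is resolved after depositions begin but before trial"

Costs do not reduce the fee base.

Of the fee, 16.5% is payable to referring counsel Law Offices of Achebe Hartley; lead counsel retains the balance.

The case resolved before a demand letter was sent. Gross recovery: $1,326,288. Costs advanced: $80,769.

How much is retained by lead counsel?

$210,415.59

Fee base is the gross recovery, $1,326,288; costs are reimbursed separately.
The matter resolved before a demand letter was sent, so the 19% rate applies.
$1,326,288 × 19% = $251,994.72
Referral share: 16.5% of $251,994.72 = $41,579.13; lead counsel retains $251,994.72 − $41,579.13 = $210,415.59.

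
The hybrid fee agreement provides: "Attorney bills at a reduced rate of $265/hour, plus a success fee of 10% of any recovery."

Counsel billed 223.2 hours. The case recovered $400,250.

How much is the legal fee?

Hourly: 223.2 × $265 = $59,148.00
Success fee: 10% of $400,250 = $40,025.00
Total: $59,148.00 + $40,025.00 = $99,173.00

$99,173.00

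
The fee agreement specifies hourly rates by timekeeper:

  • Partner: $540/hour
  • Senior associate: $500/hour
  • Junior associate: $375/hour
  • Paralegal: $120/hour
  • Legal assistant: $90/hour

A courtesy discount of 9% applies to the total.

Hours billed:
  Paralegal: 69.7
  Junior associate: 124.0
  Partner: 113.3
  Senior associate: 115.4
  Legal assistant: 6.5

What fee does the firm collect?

Partner: 113.3 × $540 = $61,182.00
Senior associate: 115.4 × $500 = $57,700.00
Junior associate: 124.0 × $375 = $46,500.00
Paralegal: 69.7 × $120 = $8,364.00
Legal assistant: 6.5 × $90 = $585.00
Subtotal: $174,331.00
Less 9% discount: −$15,689.79
Total: $174,331.00 − $15,689.79 = $158,641.21

$158,641.21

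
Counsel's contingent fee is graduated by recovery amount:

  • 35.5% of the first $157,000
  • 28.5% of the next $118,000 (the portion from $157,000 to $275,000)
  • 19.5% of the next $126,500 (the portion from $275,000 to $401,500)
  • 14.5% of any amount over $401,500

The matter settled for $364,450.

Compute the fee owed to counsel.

First $157,000 at 35.5% = $55,735.00
Next $118,000 at 28.5% = $33,630.00
Remaining $89,450 at 19.5% = $17,442.75
Fee: $55,735.00 + $33,630.00 + $17,442.75 = $106,807.75

$106,807.75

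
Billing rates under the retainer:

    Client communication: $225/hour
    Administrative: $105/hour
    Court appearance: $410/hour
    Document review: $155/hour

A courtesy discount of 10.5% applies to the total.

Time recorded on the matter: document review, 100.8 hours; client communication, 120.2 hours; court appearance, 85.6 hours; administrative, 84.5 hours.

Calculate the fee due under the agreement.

$77,540.56

Client communication: 120.2 × $225 = $27,045.00
Administrative: 84.5 × $105 = $8,872.50
Court appearance: 85.6 × $410 = $35,096.00
Document review: 100.8 × $155 = $15,624.00
Subtotal: $86,637.50
Less 10.5% discount: −$9,096.94
Total: $86,637.50 − $9,096.94 = $77,540.56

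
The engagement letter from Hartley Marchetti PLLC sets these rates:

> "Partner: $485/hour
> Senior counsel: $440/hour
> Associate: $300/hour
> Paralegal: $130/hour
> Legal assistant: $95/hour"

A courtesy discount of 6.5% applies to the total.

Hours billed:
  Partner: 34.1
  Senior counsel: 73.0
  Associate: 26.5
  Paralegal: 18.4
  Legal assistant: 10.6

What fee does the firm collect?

Partner: 34.1 × $485 = $16,538.50
Senior counsel: 73.0 × $440 = $32,120.00
Associate: 26.5 × $300 = $7,950.00
Paralegal: 18.4 × $130 = $2,392.00
Legal assistant: 10.6 × $95 = $1,007.00
Subtotal: $60,007.50
Less 6.5% discount: −$3,900.49
Total: $60,007.50 − $3,900.49 = $56,107.01

$56,107.01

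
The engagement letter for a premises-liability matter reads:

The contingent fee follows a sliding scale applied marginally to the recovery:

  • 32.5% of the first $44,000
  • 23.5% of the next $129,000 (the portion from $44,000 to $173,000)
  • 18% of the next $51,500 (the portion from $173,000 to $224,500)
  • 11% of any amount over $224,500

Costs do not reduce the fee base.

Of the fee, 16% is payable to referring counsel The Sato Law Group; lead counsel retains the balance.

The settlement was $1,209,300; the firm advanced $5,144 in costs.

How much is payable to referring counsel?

$25,954.08

Fee base is the gross recovery, $1,209,300; costs are reimbursed separately.
First $44,000 at 32.5% = $14,300.00
Next $129,000 at 23.5% = $30,315.00
Next $51,500 at 18% = $9,270.00
Remaining $984,800 at 11% = $108,328.00
Fee: $14,300.00 + $30,315.00 + $9,270.00 + $108,328.00 = $162,213.00
Referral share: 16% of $162,213.00 = $25,954.08; lead counsel retains $162,213.00 − $25,954.08 = $136,258.92.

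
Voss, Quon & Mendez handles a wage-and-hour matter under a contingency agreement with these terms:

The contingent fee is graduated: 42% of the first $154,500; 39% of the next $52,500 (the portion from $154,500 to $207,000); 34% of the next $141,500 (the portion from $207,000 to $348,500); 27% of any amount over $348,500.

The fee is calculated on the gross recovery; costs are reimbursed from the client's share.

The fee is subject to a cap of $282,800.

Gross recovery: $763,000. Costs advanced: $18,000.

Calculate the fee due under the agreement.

Fee base is the gross recovery, $763,000; costs are reimbursed separately.
First $154,500 at 42% = $64,890.00
Next $52,500 at 39% = $20,475.00
Next $141,500 at 34% = $48,110.00
Remaining $414,500 at 27% = $111,915.00
Fee: $64,890.00 + $20,475.00 + $48,110.00 + $111,915.00 = $245,390.00
$245,390.00 is under the $282,800 cap.

$245,390.00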